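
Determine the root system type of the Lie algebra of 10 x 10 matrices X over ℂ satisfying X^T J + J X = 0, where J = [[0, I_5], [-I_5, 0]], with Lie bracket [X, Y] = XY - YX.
C_5

This is sp(10), which has dimension 10(10+1)/2 = 55 and rank 10/2 = 5. In the classification of classical Lie algebras, the symplectic algebra sp(2n) has type C_n; here n = 5, so the Dynkin diagram is a chain of 5 nodes with a double edge at one end; the terminal node there is the unique long simple root (C_5). Hence the type is C_5.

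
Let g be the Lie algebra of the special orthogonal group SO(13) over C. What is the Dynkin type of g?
This is so(13) with 13 odd, which has dimension 13(13-1)/2 = 78 and rank (13-1)/2 = 6. In the classification of classical Lie algebras, the orthogonal algebra so(2n+1) in an odd number of variables has type B_n; here n = 6, so the Dynkin diagram is a chain of 6 nodes with a double edge at one end; the terminal node there is the unique short simple root (B_6). Hence the type is B_6.

type B_6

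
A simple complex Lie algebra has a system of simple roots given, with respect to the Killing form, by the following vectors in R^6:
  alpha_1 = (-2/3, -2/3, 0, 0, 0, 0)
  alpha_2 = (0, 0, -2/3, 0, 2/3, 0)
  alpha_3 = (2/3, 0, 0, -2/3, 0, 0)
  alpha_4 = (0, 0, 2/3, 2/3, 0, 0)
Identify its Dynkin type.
type A_4

Compute the Cartan integers a_ij = 2(alpha_i, alpha_j)/(alpha_j, alpha_j); the resulting 4x4 Cartan matrix is
[[2, 0, -1, 0], [0, 2, 0, -1], [-1, 0, 2, -1], [0, -1, -1, 2]].
All simple roots have the same length, so the diagram is simply laced. The associated Dynkin diagram is a chain of 4 nodes with single edges (A_4), so the type is A_4 (the algebra sl(5)).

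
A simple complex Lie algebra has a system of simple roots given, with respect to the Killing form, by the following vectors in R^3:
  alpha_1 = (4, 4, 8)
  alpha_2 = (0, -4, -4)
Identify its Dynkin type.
type G_2

Compute the Cartan integers a_ij = 2(alpha_i, alpha_j)/(alpha_j, alpha_j); the resulting 2x2 Cartan matrix is
[[2, -3], [-1, 2]].
The roots have two lengths (squared-length ratio 3:1); the short ones are alpha_{2}. The associated Dynkin diagram is two nodes joined by a triple edge (G_2), so the type is G_2.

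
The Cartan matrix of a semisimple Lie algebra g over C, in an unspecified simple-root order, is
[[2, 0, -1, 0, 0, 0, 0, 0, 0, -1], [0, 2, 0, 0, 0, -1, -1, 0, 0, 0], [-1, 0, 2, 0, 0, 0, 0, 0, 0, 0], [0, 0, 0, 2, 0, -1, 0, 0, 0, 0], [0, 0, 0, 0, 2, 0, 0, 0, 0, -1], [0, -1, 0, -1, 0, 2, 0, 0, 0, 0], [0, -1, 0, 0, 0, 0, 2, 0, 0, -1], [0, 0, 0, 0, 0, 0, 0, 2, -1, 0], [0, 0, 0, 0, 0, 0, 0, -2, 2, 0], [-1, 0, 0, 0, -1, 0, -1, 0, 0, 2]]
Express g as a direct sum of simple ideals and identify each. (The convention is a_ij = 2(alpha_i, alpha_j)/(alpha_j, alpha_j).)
The diagram associated to this matrix has two connected components: the simple roots {alpha_8, alpha_9} form a chain of 2 nodes with a double edge at one end; the terminal node there is the unique short simple root (B_2), and {alpha_1, alpha_2, alpha_3, alpha_4, alpha_5, alpha_6, alpha_7, alpha_10} form a chain of 7 nodes with one extra node attached to the third node from one end (E_8). A semisimple Lie algebra decomposes uniquely as the direct sum of simple ideals, one per connected component of its Dynkin diagram, so g ≅ B_2 ⊕ E_8 (dimension 10 + 248 = 258).

B_2 (so(5)) + E_8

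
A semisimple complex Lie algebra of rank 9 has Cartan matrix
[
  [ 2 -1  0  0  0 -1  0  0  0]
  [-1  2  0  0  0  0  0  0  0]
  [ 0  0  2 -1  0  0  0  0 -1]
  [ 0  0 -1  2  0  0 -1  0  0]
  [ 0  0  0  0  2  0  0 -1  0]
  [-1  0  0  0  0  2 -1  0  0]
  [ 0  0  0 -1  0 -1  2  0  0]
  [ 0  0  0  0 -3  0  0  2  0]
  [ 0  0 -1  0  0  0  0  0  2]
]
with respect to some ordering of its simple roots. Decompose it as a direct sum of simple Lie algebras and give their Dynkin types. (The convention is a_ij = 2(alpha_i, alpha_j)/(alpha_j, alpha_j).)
The diagram associated to this matrix has two connected components: the simple roots {alpha_1, alpha_2, alpha_3, alpha_4, alpha_6, alpha_7, alpha_9} form a chain of 7 nodes with single edges (A_7), and {alpha_5, alpha_8} form two nodes joined by a triple edge (G_2). A semisimple Lie algebra decomposes uniquely as the direct sum of simple ideals, one per connected component of its Dynkin diagram, so g ≅ A_7 ⊕ G_2 (dimension 63 + 14 = 77).

A_7 + G_2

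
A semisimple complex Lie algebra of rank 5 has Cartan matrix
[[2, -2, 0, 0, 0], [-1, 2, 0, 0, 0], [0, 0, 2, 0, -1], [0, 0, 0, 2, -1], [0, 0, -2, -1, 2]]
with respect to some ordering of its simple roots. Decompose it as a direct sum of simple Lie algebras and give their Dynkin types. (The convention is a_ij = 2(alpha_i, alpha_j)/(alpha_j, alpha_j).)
The diagram associated to this matrix has two connected components: the simple roots {alpha_1, alpha_2} form a chain of 2 nodes with a double edge at one end; the terminal node there is the unique short simple root (B_2), and {alpha_3, alpha_4, alpha_5} form a chain of 3 nodes with a double edge at one end; the terminal node there is the unique short simple root (B_3). A semisimple Lie algebra decomposes uniquely as the direct sum of simple ideals, one per connected component of its Dynkin diagram, so g ≅ B_2 ⊕ B_3 (dimension 10 + 21 = 31).

B2 + B3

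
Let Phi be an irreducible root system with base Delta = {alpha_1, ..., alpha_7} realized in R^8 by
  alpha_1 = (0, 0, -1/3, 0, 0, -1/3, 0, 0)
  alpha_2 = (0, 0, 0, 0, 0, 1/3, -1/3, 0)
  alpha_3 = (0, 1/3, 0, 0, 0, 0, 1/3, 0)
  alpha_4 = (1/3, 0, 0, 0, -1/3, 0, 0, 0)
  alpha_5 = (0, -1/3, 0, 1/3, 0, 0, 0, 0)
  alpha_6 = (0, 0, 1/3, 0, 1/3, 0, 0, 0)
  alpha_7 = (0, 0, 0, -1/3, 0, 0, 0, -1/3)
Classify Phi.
Compute the Cartan integers a_ij = 2(alpha_i, alpha_j)/(alpha_j, alpha_j); the resulting 7x7 Cartan matrix is
[[2, -1, 0, 0, 0, -1, 0], [-1, 2, -1, 0, 0, 0, 0], [0, -1, 2, 0, -1, 0, 0], [0, 0, 0, 2, 0, -1, 0], [0, 0, -1, 0, 2, 0, -1], [-1, 0, 0, -1, 0, 2, 0], [0, 0, 0, 0, -1, 0, 2]].
All simple roots have the same length, so the diagram is simply laced. The associated Dynkin diagram is a chain of 7 nodes with single edges (A_7), so the type is A_7 (the algebra sl(8)).

A_7 (sl(8))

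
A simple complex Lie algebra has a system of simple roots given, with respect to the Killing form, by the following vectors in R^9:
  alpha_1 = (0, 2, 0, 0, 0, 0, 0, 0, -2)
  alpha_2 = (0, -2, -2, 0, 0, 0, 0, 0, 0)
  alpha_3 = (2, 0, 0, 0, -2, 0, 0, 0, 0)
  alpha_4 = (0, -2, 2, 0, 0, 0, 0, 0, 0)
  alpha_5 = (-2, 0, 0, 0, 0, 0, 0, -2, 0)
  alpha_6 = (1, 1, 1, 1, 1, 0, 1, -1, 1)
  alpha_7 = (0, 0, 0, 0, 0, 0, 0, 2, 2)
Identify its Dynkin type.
Compute the Cartan integers a_ij = 2(alpha_i, alpha_j)/(alpha_j, alpha_j); the resulting 7x7 Cartan matrix is
[[2, -1, 0, -1, 0, 0, -1], [-1, 2, 0, 0, 0, -1, 0], [0, 0, 2, 0, -1, 0, 0], [-1, 0, 0, 2, 0, 0, 0], [0, 0, -1, 0, 2, 0, -1], [0, -1, 0, 0, 0, 2, 0], [-1, 0, 0, 0, -1, 0, 2]].
All simple roots have the same length, so the diagram is simply laced. The associated Dynkin diagram is a chain of 6 nodes with one extra node attached to the third node from one end (E_7), so the type is E_7.

E_7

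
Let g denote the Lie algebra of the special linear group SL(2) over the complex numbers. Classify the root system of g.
A_1

This is sl(2), which has dimension 2^2 - 1 = 3 and rank 2 - 1 = 1 (a Cartan subalgebra is the diagonal traceless matrices). In the classification of classical Lie algebras, the special linear algebra sl(n+1) has type A_n; here n = 1, so the Dynkin diagram is a chain of 1 nodes with single edges (A_1). Hence the type is A_1.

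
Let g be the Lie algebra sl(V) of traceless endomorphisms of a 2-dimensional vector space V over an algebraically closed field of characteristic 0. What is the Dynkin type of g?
type A_1

This is sl(2), which has dimension 2^2 - 1 = 3 and rank 2 - 1 = 1 (a Cartan subalgebra is the diagonal traceless matrices). In the classification of classical Lie algebras, the special linear algebra sl(n+1) has type A_n; here n = 1, so the Dynkin diagram is a chain of 1 nodes with single edges (A_1). Hence the type is A_1.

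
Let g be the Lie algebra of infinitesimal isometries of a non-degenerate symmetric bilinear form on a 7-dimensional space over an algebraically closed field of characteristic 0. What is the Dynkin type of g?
type B_3

This is so(7) with 7 odd, which has dimension 7(7-1)/2 = 21 and rank (7-1)/2 = 3. In the classification of classical Lie algebras, the orthogonal algebra so(2n+1) in an odd number of variables has type B_n; here n = 3, so the Dynkin diagram is a chain of 3 nodes with a double edge at one end; the terminal node there is the unique short simple root (B_3). Hence the type is B_3.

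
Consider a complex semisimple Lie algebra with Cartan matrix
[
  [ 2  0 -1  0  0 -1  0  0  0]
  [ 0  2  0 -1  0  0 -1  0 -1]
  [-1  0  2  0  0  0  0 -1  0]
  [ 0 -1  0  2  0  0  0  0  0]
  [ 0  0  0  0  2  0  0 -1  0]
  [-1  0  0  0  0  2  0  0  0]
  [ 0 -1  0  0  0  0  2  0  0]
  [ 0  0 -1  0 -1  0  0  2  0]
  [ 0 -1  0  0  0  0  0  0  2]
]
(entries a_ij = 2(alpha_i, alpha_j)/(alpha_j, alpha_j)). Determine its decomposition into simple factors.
A5 ⊕ D4

The diagram associated to this matrix has two connected components: the simple roots {alpha_1, alpha_3, alpha_5, alpha_6, alpha_8} form a chain of 5 nodes with single edges (A_5), and {alpha_2, alpha_4, alpha_7, alpha_9} form a chain of 2 nodes with a fork of two nodes at one end (D_4). A semisimple Lie algebra decomposes uniquely as the direct sum of simple ideals, one per connected component of its Dynkin diagram, so g ≅ A_5 ⊕ D_4 (dimension 35 + 28 = 63).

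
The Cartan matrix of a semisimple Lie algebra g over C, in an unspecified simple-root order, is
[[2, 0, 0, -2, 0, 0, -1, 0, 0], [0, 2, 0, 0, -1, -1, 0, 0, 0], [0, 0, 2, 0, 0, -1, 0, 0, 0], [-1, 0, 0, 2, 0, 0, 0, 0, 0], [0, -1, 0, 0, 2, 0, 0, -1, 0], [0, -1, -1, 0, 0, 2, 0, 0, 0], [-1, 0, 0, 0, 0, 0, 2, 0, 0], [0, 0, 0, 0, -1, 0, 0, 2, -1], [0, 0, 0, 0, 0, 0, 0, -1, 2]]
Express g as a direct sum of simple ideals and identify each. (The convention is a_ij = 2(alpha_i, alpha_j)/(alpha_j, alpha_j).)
A_6 + B_3

The diagram associated to this matrix has two connected components: the simple roots {alpha_2, alpha_3, alpha_5, alpha_6, alpha_8, alpha_9} form a chain of 6 nodes with single edges (A_6), and {alpha_1, alpha_4, alpha_7} form a chain of 3 nodes with a double edge at one end; the terminal node there is the unique short simple root (B_3). A semisimple Lie algebra decomposes uniquely as the direct sum of simple ideals, one per connected component of its Dynkin diagram, so g ≅ A_6 ⊕ B_3 (dimension 48 + 21 = 69).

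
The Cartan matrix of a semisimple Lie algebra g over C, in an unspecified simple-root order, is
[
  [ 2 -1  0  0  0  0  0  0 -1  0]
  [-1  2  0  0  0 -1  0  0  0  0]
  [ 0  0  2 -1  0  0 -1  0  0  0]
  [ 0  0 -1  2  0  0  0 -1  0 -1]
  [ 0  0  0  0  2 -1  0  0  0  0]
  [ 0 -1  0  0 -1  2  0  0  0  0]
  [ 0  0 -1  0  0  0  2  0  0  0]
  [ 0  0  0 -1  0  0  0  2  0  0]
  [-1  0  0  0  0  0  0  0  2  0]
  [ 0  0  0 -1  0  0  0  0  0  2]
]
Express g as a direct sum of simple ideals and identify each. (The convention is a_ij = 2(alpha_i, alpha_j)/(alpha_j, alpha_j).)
A5 + D5

The diagram associated to this matrix has two connected components: the simple roots {alpha_1, alpha_2, alpha_5, alpha_6, alpha_9} form a chain of 5 nodes with single edges (A_5), and {alpha_3, alpha_4, alpha_7, alpha_8, alpha_10} form a chain of 3 nodes with a fork of two nodes at one end (D_5). A semisimple Lie algebra decomposes uniquely as the direct sum of simple ideals, one per connected component of its Dynkin diagram, so g ≅ A_5 ⊕ D_5 (dimension 35 + 45 = 80).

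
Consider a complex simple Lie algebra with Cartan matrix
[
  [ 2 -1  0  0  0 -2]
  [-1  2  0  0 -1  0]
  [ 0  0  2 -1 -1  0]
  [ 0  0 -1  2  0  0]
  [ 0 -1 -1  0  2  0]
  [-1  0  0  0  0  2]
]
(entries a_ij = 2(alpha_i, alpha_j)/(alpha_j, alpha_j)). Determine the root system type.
B_6 (so(13))

The matrix has rank 6 with 2's on the diagonal. Reading the off-diagonal entries as Dynkin edges (a single edge where a_ij = a_ji = -1; a double or triple edge where a_ij * a_ji = 2 or 3), the diagram is a chain of 6 nodes with a double edge at one end; the terminal node there is the unique short simple root (B_6). One simple-root ordering that puts it in standard form is (alpha_4, alpha_3, alpha_5, alpha_2, alpha_1, alpha_6). So the algebra is type B_6, i.e. so(13).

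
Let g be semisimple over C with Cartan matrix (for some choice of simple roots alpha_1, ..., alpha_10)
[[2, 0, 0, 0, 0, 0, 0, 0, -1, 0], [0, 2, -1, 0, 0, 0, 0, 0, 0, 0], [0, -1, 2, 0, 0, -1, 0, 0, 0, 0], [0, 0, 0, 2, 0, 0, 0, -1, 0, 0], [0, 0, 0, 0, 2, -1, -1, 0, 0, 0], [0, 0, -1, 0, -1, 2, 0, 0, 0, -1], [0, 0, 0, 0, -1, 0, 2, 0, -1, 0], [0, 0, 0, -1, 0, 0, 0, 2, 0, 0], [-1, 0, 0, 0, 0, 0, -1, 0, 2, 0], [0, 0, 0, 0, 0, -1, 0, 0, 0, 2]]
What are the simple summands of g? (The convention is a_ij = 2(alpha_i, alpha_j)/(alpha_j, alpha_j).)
The diagram associated to this matrix has two connected components: the simple roots {alpha_4, alpha_8} form a chain of 2 nodes with single edges (A_2), and {alpha_1, alpha_2, alpha_3, alpha_5, alpha_6, alpha_7, alpha_9, alpha_10} form a chain of 7 nodes with one extra node attached to the third node from one end (E_8). A semisimple Lie algebra decomposes uniquely as the direct sum of simple ideals, one per connected component of its Dynkin diagram, so g ≅ A_2 ⊕ E_8 (dimension 8 + 248 = 256).

A_2 + E_8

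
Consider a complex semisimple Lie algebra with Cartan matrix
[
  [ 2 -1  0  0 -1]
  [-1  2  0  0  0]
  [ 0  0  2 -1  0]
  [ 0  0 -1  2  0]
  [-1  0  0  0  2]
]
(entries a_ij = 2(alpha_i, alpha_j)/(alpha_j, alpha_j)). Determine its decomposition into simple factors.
The diagram associated to this matrix has two connected components: the simple roots {alpha_3, alpha_4} form a chain of 2 nodes with single edges (A_2), and {alpha_1, alpha_2, alpha_5} form a chain of 3 nodes with single edges (A_3). A semisimple Lie algebra decomposes uniquely as the direct sum of simple ideals, one per connected component of its Dynkin diagram, so g ≅ A_2 ⊕ A_3 (dimension 8 + 15 = 23).

A2 + A3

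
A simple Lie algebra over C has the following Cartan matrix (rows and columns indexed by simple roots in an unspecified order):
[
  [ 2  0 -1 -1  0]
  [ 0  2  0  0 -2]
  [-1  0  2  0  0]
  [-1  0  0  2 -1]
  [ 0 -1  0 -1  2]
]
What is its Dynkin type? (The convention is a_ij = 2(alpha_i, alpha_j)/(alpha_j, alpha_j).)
The matrix has rank 5 with 2's on the diagonal. Reading the off-diagonal entries as Dynkin edges (a single edge where a_ij = a_ji = -1; a double or triple edge where a_ij * a_ji = 2 or 3), the diagram is a chain of 5 nodes with a double edge at one end; the terminal node there is the unique long simple root (C_5). One simple-root ordering that puts it in standard form is (alpha_3, alpha_1, alpha_4, alpha_5, alpha_2). So the algebra is type C_5, i.e. sp(10).

C5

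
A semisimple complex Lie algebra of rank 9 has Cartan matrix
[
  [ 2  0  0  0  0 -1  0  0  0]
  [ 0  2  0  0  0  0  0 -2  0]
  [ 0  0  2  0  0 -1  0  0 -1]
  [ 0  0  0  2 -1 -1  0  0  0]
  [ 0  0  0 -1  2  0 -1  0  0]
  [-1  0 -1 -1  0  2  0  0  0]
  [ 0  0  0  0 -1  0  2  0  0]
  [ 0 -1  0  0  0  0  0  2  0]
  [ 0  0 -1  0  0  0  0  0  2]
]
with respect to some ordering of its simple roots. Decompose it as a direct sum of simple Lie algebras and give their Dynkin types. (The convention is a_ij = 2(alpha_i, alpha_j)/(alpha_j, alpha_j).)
The diagram associated to this matrix has two connected components: the simple roots {alpha_2, alpha_8} form a chain of 2 nodes with a double edge at one end; the terminal node there is the unique short simple root (B_2), and {alpha_1, alpha_3, alpha_4, alpha_5, alpha_6, alpha_7, alpha_9} form a chain of 6 nodes with one extra node attached to the third node from one end (E_7). A semisimple Lie algebra decomposes uniquely as the direct sum of simple ideals, one per connected component of its Dynkin diagram, so g ≅ B_2 ⊕ E_7 (dimension 10 + 133 = 143).

B2 + E7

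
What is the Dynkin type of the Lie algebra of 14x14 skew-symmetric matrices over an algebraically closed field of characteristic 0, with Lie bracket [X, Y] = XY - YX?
D_7 (so(14))

This is so(14) with 14 even, which has dimension 14(14-1)/2 = 91 and rank 14/2 = 7. In the classification of classical Lie algebras, the orthogonal algebra so(2n) in an even number of variables has type D_n; here n = 7, so the Dynkin diagram is a chain of 5 nodes with a fork of two nodes at one end (D_7). Hence the type is D_7.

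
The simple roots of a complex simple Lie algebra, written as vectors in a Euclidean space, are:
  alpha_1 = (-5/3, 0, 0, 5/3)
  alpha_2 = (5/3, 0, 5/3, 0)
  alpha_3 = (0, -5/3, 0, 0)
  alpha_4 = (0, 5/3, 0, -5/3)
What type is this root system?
B_4 (so(9))

Compute the Cartan integers a_ij = 2(alpha_i, alpha_j)/(alpha_j, alpha_j); the resulting 4x4 Cartan matrix is
[[2, -1, 0, -1], [-1, 2, 0, 0], [0, 0, 2, -1], [-1, 0, -2, 2]].
The roots have two lengths (squared-length ratio 2:1); the short ones are alpha_{3}. The associated Dynkin diagram is a chain of 4 nodes with a double edge at one end; the terminal node there is the unique short simple root (B_4), so the type is B_4 (the algebra so(9)).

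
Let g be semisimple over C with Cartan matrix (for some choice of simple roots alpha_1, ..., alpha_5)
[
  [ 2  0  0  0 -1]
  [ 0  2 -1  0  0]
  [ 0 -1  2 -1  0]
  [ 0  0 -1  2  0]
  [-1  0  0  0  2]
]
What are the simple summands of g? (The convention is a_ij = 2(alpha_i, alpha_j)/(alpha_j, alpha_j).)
A2 + A3

The diagram associated to this matrix has two connected components: the simple roots {alpha_1, alpha_5} form a chain of 2 nodes with single edges (A_2), and {alpha_2, alpha_3, alpha_4} form a chain of 3 nodes with single edges (A_3). A semisimple Lie algebra decomposes uniquely as the direct sum of simple ideals, one per connected component of its Dynkin diagram, so g ≅ A_2 ⊕ A_3 (dimension 8 + 15 = 23).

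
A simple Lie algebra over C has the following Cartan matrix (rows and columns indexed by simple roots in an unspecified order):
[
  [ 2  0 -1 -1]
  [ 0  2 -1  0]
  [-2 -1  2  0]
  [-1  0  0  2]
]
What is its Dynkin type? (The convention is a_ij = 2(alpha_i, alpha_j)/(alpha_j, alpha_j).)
type F_4

The matrix has rank 4 with 2's on the diagonal. Reading the off-diagonal entries as Dynkin edges (a single edge where a_ij = a_ji = -1; a double or triple edge where a_ij * a_ji = 2 or 3), the diagram is a chain of 4 nodes with a double edge between the middle two (F_4). One simple-root ordering that puts it in standard form is (alpha_2, alpha_3, alpha_1, alpha_4). So the algebra is type F_4.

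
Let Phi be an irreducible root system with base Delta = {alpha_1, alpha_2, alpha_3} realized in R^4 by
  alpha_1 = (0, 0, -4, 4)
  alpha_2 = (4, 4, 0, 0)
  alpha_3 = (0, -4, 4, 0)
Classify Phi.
Compute the Cartan integers a_ij = 2(alpha_i, alpha_j)/(alpha_j, alpha_j); the resulting 3x3 Cartan matrix is
[[2, 0, -1], [0, 2, -1], [-1, -1, 2]].
All simple roots have the same length, so the diagram is simply laced. The associated Dynkin diagram is a chain of 3 nodes with single edges (A_3), so the type is A_3 (the algebra sl(4)).

type A_3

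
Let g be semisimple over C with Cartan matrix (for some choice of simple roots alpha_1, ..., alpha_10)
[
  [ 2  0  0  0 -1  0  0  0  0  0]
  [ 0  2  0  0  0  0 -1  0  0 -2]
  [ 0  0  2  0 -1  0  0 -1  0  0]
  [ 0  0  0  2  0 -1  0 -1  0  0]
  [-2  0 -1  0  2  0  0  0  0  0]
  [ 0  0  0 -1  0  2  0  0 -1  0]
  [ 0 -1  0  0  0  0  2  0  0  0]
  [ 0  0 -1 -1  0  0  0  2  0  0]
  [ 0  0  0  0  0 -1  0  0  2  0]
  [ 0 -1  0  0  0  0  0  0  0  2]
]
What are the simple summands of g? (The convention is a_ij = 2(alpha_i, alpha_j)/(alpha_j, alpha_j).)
type B_3 + type B_7

The diagram associated to this matrix has two connected components: the simple roots {alpha_2, alpha_7, alpha_10} form a chain of 3 nodes with a double edge at one end; the terminal node there is the unique short simple root (B_3), and {alpha_1, alpha_3, alpha_4, alpha_5, alpha_6, alpha_8, alpha_9} form a chain of 7 nodes with a double edge at one end; the terminal node there is the unique short simple root (B_7). A semisimple Lie algebra decomposes uniquely as the direct sum of simple ideals, one per connected component of its Dynkin diagram, so g ≅ B_3 ⊕ B_7 (dimension 21 + 105 = 126).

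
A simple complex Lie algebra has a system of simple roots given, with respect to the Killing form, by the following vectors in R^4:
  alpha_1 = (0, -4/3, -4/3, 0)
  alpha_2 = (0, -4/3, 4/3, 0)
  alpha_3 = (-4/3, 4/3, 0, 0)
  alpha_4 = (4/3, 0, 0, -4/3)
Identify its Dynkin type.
D_4

Compute the Cartan integers a_ij = 2(alpha_i, alpha_j)/(alpha_j, alpha_j); the resulting 4x4 Cartan matrix is
[[2, 0, -1, 0], [0, 2, -1, 0], [-1, -1, 2, -1], [0, 0, -1, 2]].
All simple roots have the same length, so the diagram is simply laced. The associated Dynkin diagram is a chain of 2 nodes with a fork of two nodes at one end (D_4), so the type is D_4 (the algebra so(8)).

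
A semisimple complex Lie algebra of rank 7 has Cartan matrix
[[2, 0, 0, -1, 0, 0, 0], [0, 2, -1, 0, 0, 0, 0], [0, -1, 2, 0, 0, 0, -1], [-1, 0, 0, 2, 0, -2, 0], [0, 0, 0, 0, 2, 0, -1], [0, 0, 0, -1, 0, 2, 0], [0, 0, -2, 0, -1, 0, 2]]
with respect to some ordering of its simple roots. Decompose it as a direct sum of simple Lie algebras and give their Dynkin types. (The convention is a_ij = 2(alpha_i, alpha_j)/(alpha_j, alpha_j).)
type B_3 ⊕ type F_4

The diagram associated to this matrix has two connected components: the simple roots {alpha_1, alpha_4, alpha_6} form a chain of 3 nodes with a double edge at one end; the terminal node there is the unique short simple root (B_3), and {alpha_2, alpha_3, alpha_5, alpha_7} form a chain of 4 nodes with a double edge between the middle two (F_4). A semisimple Lie algebra decomposes uniquely as the direct sum of simple ideals, one per connected component of its Dynkin diagram, so g ≅ B_3 ⊕ F_4 (dimension 21 + 52 = 73).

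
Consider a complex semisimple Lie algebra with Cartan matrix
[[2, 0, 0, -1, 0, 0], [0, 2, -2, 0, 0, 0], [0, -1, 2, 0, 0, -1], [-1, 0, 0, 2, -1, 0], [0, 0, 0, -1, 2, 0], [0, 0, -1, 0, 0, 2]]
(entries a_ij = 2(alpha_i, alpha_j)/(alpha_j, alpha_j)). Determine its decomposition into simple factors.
The diagram associated to this matrix has two connected components: the simple roots {alpha_1, alpha_4, alpha_5} form a chain of 3 nodes with single edges (A_3), and {alpha_2, alpha_3, alpha_6} form a chain of 3 nodes with a double edge at one end; the terminal node there is the unique long simple root (C_3). A semisimple Lie algebra decomposes uniquely as the direct sum of simple ideals, one per connected component of its Dynkin diagram, so g ≅ A_3 ⊕ C_3 (dimension 15 + 21 = 36).

A_3 ⊕ C_3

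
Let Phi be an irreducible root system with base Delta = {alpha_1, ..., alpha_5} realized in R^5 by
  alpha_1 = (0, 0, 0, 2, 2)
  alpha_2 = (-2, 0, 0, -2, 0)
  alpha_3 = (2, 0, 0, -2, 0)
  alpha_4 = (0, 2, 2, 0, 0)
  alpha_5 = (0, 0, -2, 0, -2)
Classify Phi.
D_5 (so(10))

Compute the Cartan integers a_ij = 2(alpha_i, alpha_j)/(alpha_j, alpha_j); the resulting 5x5 Cartan matrix is
[[2, -1, -1, 0, -1], [-1, 2, 0, 0, 0], [-1, 0, 2, 0, 0], [0, 0, 0, 2, -1], [-1, 0, 0, -1, 2]].
All simple roots have the same length, so the diagram is simply laced. The associated Dynkin diagram is a chain of 3 nodes with a fork of two nodes at one end (D_5), so the type is D_5 (the algebra so(10)).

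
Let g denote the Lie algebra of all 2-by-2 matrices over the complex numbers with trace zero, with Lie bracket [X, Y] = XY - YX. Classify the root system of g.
This is sl(2), which has dimension 2^2 - 1 = 3 and rank 2 - 1 = 1 (a Cartan subalgebra is the diagonal traceless matrices). In the classification of classical Lie algebras, the special linear algebra sl(n+1) has type A_n; here n = 1, so the Dynkin diagram is a chain of 1 nodes with single edges (A_1). Hence the type is A_1.

A_1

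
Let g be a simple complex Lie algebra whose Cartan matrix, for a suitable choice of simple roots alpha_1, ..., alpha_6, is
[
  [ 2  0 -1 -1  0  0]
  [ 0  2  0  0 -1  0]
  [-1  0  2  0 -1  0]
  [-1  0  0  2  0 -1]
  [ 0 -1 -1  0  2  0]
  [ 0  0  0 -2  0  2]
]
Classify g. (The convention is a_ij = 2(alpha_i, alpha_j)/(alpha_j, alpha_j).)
The matrix has rank 6 with 2's on the diagonal. Reading the off-diagonal entries as Dynkin edges (a single edge where a_ij = a_ji = -1; a double or triple edge where a_ij * a_ji = 2 or 3), the diagram is a chain of 6 nodes with a double edge at one end; the terminal node there is the unique long simple root (C_6). One simple-root ordering that puts it in standard form is (alpha_2, alpha_5, alpha_3, alpha_1, alpha_4, alpha_6). So the algebra is type C_6, i.e. sp(12).

C6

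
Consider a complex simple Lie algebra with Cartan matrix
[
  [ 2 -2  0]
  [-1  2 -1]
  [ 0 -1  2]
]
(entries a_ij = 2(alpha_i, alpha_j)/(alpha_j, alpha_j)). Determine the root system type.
The matrix has rank 3 with 2's on the diagonal. Reading the off-diagonal entries as Dynkin edges (a single edge where a_ij = a_ji = -1; a double or triple edge where a_ij * a_ji = 2 or 3), the diagram is a chain of 3 nodes with a double edge at one end; the terminal node there is the unique long simple root (C_3). One simple-root ordering that puts it in standard form is (alpha_3, alpha_2, alpha_1). So the algebra is type C_3, i.e. sp(6).

C_3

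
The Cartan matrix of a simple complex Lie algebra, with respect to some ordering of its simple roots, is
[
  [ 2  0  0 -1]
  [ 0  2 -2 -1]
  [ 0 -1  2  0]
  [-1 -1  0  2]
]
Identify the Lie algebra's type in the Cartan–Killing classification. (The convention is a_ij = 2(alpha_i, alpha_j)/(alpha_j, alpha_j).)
B4

The matrix has rank 4 with 2's on the diagonal. Reading the off-diagonal entries as Dynkin edges (a single edge where a_ij = a_ji = -1; a double or triple edge where a_ij * a_ji = 2 or 3), the diagram is a chain of 4 nodes with a double edge at one end; the terminal node there is the unique short simple root (B_4). One simple-root ordering that puts it in standard form is (alpha_1, alpha_4, alpha_2, alpha_3). So the algebra is type B_4, i.e. so(9).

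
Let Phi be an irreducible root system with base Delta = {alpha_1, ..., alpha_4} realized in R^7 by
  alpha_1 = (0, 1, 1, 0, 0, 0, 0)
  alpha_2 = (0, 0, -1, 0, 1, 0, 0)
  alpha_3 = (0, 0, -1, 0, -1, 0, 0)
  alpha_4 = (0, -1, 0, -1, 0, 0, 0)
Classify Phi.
D_4 (so(8))

Compute the Cartan integers a_ij = 2(alpha_i, alpha_j)/(alpha_j, alpha_j); the resulting 4x4 Cartan matrix is
[[2, -1, -1, -1], [-1, 2, 0, 0], [-1, 0, 2, 0], [-1, 0, 0, 2]].
All simple roots have the same length, so the diagram is simply laced. The associated Dynkin diagram is a chain of 2 nodes with a fork of two nodes at one end (D_4), so the type is D_4 (the algebra so(8)).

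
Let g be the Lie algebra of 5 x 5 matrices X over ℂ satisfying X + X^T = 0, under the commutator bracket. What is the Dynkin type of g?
B2

This is so(5) with 5 odd, which has dimension 5(5-1)/2 = 10 and rank (5-1)/2 = 2. In the classification of classical Lie algebras, the orthogonal algebra so(2n+1) in an odd number of variables has type B_n; here n = 2, so the Dynkin diagram is a chain of 2 nodes with a double edge at one end; the terminal node there is the unique short simple root (B_2). Hence the type is B_2.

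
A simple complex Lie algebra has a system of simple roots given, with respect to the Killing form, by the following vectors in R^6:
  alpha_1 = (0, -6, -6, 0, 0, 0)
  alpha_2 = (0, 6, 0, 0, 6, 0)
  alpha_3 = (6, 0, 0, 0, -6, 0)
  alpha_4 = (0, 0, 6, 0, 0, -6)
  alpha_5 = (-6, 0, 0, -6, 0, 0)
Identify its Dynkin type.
A5

Compute the Cartan integers a_ij = 2(alpha_i, alpha_j)/(alpha_j, alpha_j); the resulting 5x5 Cartan matrix is
[[2, -1, 0, -1, 0], [-1, 2, -1, 0, 0], [0, -1, 2, 0, -1], [-1, 0, 0, 2, 0], [0, 0, -1, 0, 2]].
All simple roots have the same length, so the diagram is simply laced. The associated Dynkin diagram is a chain of 5 nodes with single edges (A_5), so the type is A_5 (the algebra sl(6)).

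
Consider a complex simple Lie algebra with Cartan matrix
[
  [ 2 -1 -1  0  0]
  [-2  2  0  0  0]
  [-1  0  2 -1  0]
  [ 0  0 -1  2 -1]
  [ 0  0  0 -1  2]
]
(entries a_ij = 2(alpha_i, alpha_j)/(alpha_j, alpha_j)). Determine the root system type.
The matrix has rank 5 with 2's on the diagonal. Reading the off-diagonal entries as Dynkin edges (a single edge where a_ij = a_ji = -1; a double or triple edge where a_ij * a_ji = 2 or 3), the diagram is a chain of 5 nodes with a double edge at one end; the terminal node there is the unique long simple root (C_5). One simple-root ordering that puts it in standard form is (alpha_5, alpha_4, alpha_3, alpha_1, alpha_2). So the algebra is type C_5, i.e. sp(10).

C5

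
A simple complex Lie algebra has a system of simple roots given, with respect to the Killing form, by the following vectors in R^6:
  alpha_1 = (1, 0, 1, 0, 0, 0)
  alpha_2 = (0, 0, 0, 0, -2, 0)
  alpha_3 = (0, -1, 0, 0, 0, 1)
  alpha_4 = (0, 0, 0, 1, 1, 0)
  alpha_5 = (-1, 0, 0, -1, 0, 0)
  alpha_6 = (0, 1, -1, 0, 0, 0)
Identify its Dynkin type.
C_6 (sp(12))

Compute the Cartan integers a_ij = 2(alpha_i, alpha_j)/(alpha_j, alpha_j); the resulting 6x6 Cartan matrix is
[[2, 0, 0, 0, -1, -1], [0, 2, 0, -2, 0, 0], [0, 0, 2, 0, 0, -1], [0, -1, 0, 2, -1, 0], [-1, 0, 0, -1, 2, 0], [-1, 0, -1, 0, 0, 2]].
The roots have two lengths (squared-length ratio 2:1); the short ones are alpha_{1,3,4,5,6}. The associated Dynkin diagram is a chain of 6 nodes with a double edge at one end; the terminal node there is the unique long simple root (C_6), so the type is C_6 (the algebra sp(12)).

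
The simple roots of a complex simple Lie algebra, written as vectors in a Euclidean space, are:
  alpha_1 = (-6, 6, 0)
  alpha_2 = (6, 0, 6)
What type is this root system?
A_2 (sl(3))

Compute the Cartan integers a_ij = 2(alpha_i, alpha_j)/(alpha_j, alpha_j); the resulting 2x2 Cartan matrix is
[[2, -1], [-1, 2]].
All simple roots have the same length, so the diagram is simply laced. The associated Dynkin diagram is a chain of 2 nodes with single edges (A_2), so the type is A_2 (the algebra sl(3)).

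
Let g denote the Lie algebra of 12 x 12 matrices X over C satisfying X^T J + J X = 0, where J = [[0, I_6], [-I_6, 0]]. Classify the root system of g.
This is sp(12), which has dimension 12(12+1)/2 = 78 and rank 12/2 = 6. In the classification of classical Lie algebras, the symplectic algebra sp(2n) has type C_n; here n = 6, so the Dynkin diagram is a chain of 6 nodes with a double edge at one end; the terminal node there is the unique long simple root (C_6). Hence the type is C_6.

C_6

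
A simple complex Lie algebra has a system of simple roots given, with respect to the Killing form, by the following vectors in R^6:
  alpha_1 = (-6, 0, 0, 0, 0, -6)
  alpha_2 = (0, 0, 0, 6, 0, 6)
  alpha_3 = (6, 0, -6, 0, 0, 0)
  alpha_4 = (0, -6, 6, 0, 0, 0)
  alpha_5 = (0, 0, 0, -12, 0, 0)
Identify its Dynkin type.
C_5

Compute the Cartan integers a_ij = 2(alpha_i, alpha_j)/(alpha_j, alpha_j); the resulting 5x5 Cartan matrix is
[[2, -1, -1, 0, 0], [-1, 2, 0, 0, -1], [-1, 0, 2, -1, 0], [0, 0, -1, 2, 0], [0, -2, 0, 0, 2]].
The roots have two lengths (squared-length ratio 2:1); the short ones are alpha_{1,2,3,4}. The associated Dynkin diagram is a chain of 5 nodes with a double edge at one end; the terminal node there is the unique long simple root (C_5), so the type is C_5 (the algebra sp(10)).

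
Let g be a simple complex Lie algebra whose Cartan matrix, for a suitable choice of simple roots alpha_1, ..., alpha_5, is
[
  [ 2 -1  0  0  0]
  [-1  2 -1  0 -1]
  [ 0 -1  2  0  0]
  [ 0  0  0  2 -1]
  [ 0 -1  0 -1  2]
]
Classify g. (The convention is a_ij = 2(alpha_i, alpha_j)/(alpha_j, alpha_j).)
The matrix has rank 5 with 2's on the diagonal. Reading the off-diagonal entries as Dynkin edges (a single edge where a_ij = a_ji = -1; a double or triple edge where a_ij * a_ji = 2 or 3), the diagram is a chain of 3 nodes with a fork of two nodes at one end (D_5). One simple-root ordering that puts it in standard form is (alpha_4, alpha_5, alpha_2, alpha_3, alpha_1). So the algebra is type D_5, i.e. so(10).

type D_5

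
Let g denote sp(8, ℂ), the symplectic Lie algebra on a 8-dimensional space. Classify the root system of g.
C_4

This is sp(8), which has dimension 8(8+1)/2 = 36 and rank 8/2 = 4. In the classification of classical Lie algebras, the symplectic algebra sp(2n) has type C_n; here n = 4, so the Dynkin diagram is a chain of 4 nodes with a double edge at one end; the terminal node there is the unique long simple root (C_4). Hence the type is C_4.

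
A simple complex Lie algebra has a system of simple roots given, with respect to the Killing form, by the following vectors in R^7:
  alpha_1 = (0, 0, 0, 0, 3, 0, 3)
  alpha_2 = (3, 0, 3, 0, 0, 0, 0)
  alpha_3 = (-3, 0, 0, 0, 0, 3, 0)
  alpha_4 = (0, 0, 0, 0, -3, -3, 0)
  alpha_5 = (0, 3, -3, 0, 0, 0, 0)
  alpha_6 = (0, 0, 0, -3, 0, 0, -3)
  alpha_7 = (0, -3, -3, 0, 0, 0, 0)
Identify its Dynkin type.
D_7 (so(14))

Compute the Cartan integers a_ij = 2(alpha_i, alpha_j)/(alpha_j, alpha_j); the resulting 7x7 Cartan matrix is
[[2, 0, 0, -1, 0, -1, 0], [0, 2, -1, 0, -1, 0, -1], [0, -1, 2, -1, 0, 0, 0], [-1, 0, -1, 2, 0, 0, 0], [0, -1, 0, 0, 2, 0, 0], [-1, 0, 0, 0, 0, 2, 0], [0, -1, 0, 0, 0, 0, 2]].
All simple roots have the same length, so the diagram is simply laced. The associated Dynkin diagram is a chain of 5 nodes with a fork of two nodes at one end (D_7), so the type is D_7 (the algebra so(14)).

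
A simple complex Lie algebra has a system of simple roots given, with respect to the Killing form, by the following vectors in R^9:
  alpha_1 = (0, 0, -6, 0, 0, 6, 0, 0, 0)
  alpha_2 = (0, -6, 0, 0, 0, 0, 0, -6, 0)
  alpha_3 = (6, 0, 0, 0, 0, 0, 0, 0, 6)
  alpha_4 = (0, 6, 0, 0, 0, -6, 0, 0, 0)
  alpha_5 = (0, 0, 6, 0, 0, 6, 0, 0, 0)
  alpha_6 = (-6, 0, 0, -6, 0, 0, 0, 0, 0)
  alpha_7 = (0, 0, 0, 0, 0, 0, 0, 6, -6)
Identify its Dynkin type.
Compute the Cartan integers a_ij = 2(alpha_i, alpha_j)/(alpha_j, alpha_j); the resulting 7x7 Cartan matrix is
[[2, 0, 0, -1, 0, 0, 0], [0, 2, 0, -1, 0, 0, -1], [0, 0, 2, 0, 0, -1, -1], [-1, -1, 0, 2, -1, 0, 0], [0, 0, 0, -1, 2, 0, 0], [0, 0, -1, 0, 0, 2, 0], [0, -1, -1, 0, 0, 0, 2]].
All simple roots have the same length, so the diagram is simply laced. The associated Dynkin diagram is a chain of 5 nodes with a fork of two nodes at one end (D_7), so the type is D_7 (the algebra so(14)).

D_7 (so(14))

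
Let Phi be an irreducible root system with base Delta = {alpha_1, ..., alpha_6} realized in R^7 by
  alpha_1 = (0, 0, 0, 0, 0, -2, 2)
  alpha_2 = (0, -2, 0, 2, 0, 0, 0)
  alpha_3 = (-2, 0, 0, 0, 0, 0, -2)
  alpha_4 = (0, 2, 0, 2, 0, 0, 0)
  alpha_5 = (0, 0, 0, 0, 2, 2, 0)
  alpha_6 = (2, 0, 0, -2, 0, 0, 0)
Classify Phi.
D_6

Compute the Cartan integers a_ij = 2(alpha_i, alpha_j)/(alpha_j, alpha_j); the resulting 6x6 Cartan matrix is
[[2, 0, -1, 0, -1, 0], [0, 2, 0, 0, 0, -1], [-1, 0, 2, 0, 0, -1], [0, 0, 0, 2, 0, -1], [-1, 0, 0, 0, 2, 0], [0, -1, -1, -1, 0, 2]].
All simple roots have the same length, so the diagram is simply laced. The associated Dynkin diagram is a chain of 4 nodes with a fork of two nodes at one end (D_6), so the type is D_6 (the algebra so(12)).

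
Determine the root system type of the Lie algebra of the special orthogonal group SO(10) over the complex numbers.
This is so(10) with 10 even, which has dimension 10(10-1)/2 = 45 and rank 10/2 = 5. In the classification of classical Lie algebras, the orthogonal algebra so(2n) in an even number of variables has type D_n; here n = 5, so the Dynkin diagram is a chain of 3 nodes with a fork of two nodes at one end (D_5). Hence the type is D_5.

D_5 (so(10))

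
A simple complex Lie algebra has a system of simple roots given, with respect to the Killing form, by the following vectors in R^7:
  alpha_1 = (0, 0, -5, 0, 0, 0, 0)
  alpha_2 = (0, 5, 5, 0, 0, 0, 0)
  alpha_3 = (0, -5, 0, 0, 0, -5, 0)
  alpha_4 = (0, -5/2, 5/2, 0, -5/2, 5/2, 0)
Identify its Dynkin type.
Compute the Cartan integers a_ij = 2(alpha_i, alpha_j)/(alpha_j, alpha_j); the resulting 4x4 Cartan matrix is
[[2, -1, 0, -1], [-2, 2, -1, 0], [0, -1, 2, 0], [-1, 0, 0, 2]].
The roots have two lengths (squared-length ratio 2:1); the short ones are alpha_{1,4}. The associated Dynkin diagram is a chain of 4 nodes with a double edge between the middle two (F_4), so the type is F_4.

F_4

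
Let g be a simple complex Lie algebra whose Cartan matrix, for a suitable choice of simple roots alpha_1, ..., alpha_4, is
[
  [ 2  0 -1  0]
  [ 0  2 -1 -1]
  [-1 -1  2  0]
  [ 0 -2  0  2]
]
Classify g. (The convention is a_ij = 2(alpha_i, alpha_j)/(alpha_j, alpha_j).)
The matrix has rank 4 with 2's on the diagonal. Reading the off-diagonal entries as Dynkin edges (a single edge where a_ij = a_ji = -1; a double or triple edge where a_ij * a_ji = 2 or 3), the diagram is a chain of 4 nodes with a double edge at one end; the terminal node there is the unique long simple root (C_4). One simple-root ordering that puts it in standard form is (alpha_1, alpha_3, alpha_2, alpha_4). So the algebra is type C_4, i.e. sp(8).

C4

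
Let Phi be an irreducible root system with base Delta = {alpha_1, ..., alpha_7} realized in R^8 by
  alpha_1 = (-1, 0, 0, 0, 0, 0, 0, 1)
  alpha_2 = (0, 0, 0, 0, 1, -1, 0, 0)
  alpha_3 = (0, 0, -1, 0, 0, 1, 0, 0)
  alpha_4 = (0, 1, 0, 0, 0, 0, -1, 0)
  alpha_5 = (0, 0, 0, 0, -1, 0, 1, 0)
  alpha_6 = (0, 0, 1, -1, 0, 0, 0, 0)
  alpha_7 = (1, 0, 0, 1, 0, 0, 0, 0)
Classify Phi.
Compute the Cartan integers a_ij = 2(alpha_i, alpha_j)/(alpha_j, alpha_j); the resulting 7x7 Cartan matrix is
[[2, 0, 0, 0, 0, 0, -1], [0, 2, -1, 0, -1, 0, 0], [0, -1, 2, 0, 0, -1, 0], [0, 0, 0, 2, -1, 0, 0], [0, -1, 0, -1, 2, 0, 0], [0, 0, -1, 0, 0, 2, -1], [-1, 0, 0, 0, 0, -1, 2]].
All simple roots have the same length, so the diagram is simply laced. The associated Dynkin diagram is a chain of 7 nodes with single edges (A_7), so the type is A_7 (the algebra sl(8)).

A7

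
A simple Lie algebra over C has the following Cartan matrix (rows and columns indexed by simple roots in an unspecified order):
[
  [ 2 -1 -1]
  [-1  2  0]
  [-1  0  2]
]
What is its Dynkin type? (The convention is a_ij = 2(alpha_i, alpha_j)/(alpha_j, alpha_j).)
The matrix has rank 3 with 2's on the diagonal. Reading the off-diagonal entries as Dynkin edges (a single edge where a_ij = a_ji = -1; a double or triple edge where a_ij * a_ji = 2 or 3), the diagram is a chain of 3 nodes with single edges (A_3). One simple-root ordering that puts it in standard form is (alpha_3, alpha_1, alpha_2). So the algebra is type A_3, i.e. sl(4).

A_3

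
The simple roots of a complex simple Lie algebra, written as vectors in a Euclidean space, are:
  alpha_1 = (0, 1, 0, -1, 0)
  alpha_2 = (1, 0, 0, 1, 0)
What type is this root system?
Compute the Cartan integers a_ij = 2(alpha_i, alpha_j)/(alpha_j, alpha_j); the resulting 2x2 Cartan matrix is
[[2, -1], [-1, 2]].
All simple roots have the same length, so the diagram is simply laced. The associated Dynkin diagram is a chain of 2 nodes with single edges (A_2), so the type is A_2 (the algebra sl(3)).

A_2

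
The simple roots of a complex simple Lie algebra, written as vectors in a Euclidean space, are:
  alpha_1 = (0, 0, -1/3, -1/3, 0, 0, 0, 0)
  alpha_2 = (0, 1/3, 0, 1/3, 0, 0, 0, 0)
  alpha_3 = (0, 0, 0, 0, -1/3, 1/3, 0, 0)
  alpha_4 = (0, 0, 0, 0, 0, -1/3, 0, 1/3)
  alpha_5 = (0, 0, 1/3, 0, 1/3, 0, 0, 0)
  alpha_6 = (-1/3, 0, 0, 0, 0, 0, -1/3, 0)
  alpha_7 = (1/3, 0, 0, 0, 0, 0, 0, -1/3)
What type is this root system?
Compute the Cartan integers a_ij = 2(alpha_i, alpha_j)/(alpha_j, alpha_j); the resulting 7x7 Cartan matrix is
[[2, -1, 0, 0, -1, 0, 0], [-1, 2, 0, 0, 0, 0, 0], [0, 0, 2, -1, -1, 0, 0], [0, 0, -1, 2, 0, 0, -1], [-1, 0, -1, 0, 2, 0, 0], [0, 0, 0, 0, 0, 2, -1], [0, 0, 0, -1, 0, -1, 2]].
All simple roots have the same length, so the diagram is simply laced. The associated Dynkin diagram is a chain of 7 nodes with single edges (A_7), so the type is A_7 (the algebra sl(8)).

A7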